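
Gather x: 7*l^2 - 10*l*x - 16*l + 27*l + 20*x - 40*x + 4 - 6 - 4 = 7*l^2 + 11*l + x*(-10*l - 20) - 6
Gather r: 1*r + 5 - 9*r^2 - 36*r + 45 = -9*r^2 - 35*r + 50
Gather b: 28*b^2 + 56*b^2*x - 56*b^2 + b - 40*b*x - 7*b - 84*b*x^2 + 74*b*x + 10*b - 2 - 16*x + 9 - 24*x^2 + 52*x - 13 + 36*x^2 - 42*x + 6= b^2*(56*x - 28) + b*(-84*x^2 + 34*x + 4) + 12*x^2 - 6*x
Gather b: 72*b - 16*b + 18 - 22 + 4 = 56*b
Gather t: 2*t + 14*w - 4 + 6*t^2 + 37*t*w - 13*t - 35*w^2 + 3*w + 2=6*t^2 + t*(37*w - 11) - 35*w^2 + 17*w - 2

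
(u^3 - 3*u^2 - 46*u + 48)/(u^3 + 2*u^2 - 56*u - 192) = (u - 1)/(u + 4)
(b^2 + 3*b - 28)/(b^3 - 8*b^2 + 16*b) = (b + 7)/(b*(b - 4))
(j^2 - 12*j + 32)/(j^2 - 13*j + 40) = (j - 4)/(j - 5)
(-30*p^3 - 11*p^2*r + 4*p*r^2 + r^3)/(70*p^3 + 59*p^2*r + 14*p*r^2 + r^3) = (-3*p + r)/(7*p + r)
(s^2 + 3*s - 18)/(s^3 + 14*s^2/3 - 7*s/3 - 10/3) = 3*(s^2 + 3*s - 18)/(3*s^3 + 14*s^2 - 7*s - 10)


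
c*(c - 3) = c^2 - 3*c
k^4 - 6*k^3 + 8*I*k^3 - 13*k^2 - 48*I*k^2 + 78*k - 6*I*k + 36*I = (k - 6)*(k + I)^2*(k + 6*I)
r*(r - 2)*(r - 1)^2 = r^4 - 4*r^3 + 5*r^2 - 2*r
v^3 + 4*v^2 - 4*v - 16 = (v - 2)*(v + 2)*(v + 4)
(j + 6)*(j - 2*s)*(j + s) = j^3 - j^2*s + 6*j^2 - 2*j*s^2 - 6*j*s - 12*s^2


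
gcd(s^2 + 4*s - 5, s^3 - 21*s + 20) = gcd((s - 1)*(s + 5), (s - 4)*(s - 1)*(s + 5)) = s^2 + 4*s - 5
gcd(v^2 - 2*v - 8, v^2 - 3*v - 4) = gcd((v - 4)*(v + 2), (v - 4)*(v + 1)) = v - 4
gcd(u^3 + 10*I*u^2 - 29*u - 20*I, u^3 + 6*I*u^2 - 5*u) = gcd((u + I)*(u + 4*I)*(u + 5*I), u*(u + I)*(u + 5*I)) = u^2 + 6*I*u - 5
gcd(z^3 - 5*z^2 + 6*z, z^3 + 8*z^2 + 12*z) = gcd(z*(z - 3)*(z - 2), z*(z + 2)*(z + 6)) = z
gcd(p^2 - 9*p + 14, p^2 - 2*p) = p - 2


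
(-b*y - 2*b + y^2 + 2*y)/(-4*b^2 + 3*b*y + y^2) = (y + 2)/(4*b + y)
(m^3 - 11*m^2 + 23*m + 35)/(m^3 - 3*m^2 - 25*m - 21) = (m - 5)/(m + 3)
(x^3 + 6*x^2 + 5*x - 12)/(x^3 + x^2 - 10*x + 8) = (x + 3)/(x - 2)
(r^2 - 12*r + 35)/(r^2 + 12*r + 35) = (r^2 - 12*r + 35)/(r^2 + 12*r + 35)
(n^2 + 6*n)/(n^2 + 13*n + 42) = n/(n + 7)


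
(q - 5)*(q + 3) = q^2 - 2*q - 15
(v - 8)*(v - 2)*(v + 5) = v^3 - 5*v^2 - 34*v + 80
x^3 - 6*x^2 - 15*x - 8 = (x - 8)*(x + 1)^2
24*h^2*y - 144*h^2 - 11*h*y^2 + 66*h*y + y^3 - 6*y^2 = (-8*h + y)*(-3*h + y)*(y - 6)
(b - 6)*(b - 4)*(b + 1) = b^3 - 9*b^2 + 14*b + 24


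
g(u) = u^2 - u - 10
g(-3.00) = 2.00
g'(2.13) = 3.26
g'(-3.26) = -7.52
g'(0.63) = 0.26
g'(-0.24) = -1.48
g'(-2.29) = -5.58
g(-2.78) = 0.51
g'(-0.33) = -1.66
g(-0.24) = -9.70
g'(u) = 2*u - 1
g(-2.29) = -2.47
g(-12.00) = 146.00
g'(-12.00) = -25.00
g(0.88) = -10.11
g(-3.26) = 3.89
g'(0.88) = 0.76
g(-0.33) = -9.56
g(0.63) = -10.23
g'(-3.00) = -7.00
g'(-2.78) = -6.56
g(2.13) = -7.59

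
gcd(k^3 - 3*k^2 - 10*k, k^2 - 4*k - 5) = k - 5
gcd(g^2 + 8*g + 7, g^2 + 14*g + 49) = g + 7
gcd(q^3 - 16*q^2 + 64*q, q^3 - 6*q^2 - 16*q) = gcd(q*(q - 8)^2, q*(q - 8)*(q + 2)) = q^2 - 8*q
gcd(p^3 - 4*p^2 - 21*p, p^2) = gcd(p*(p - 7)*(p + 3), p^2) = p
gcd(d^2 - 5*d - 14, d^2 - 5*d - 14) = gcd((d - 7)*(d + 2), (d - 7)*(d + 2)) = d^2 - 5*d - 14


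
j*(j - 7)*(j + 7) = j^3 - 49*j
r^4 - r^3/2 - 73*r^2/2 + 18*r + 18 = (r - 6)*(r - 1)*(r + 1/2)*(r + 6)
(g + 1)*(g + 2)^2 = g^3 + 5*g^2 + 8*g + 4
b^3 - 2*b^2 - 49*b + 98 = (b - 7)*(b - 2)*(b + 7)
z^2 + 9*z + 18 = (z + 3)*(z + 6)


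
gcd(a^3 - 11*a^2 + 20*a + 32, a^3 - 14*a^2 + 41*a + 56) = a^2 - 7*a - 8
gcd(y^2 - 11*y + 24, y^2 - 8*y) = y - 8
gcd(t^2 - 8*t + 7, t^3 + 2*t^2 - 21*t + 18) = t - 1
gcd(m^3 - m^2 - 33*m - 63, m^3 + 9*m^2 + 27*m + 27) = m^2 + 6*m + 9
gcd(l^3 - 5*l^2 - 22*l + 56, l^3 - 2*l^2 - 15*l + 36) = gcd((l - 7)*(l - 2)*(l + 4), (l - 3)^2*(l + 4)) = l + 4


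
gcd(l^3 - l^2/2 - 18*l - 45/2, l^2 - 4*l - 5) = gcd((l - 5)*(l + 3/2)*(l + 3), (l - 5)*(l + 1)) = l - 5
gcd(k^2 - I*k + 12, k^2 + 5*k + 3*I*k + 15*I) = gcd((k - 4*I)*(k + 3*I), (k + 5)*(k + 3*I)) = k + 3*I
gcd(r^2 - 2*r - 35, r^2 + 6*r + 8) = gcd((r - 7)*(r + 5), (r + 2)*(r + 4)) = 1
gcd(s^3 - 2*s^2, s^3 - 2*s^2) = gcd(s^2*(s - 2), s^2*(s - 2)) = s^3 - 2*s^2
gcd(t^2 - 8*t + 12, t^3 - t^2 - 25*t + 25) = 1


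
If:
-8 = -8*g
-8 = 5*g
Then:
No Solution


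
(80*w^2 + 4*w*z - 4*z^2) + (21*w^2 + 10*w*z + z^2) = 101*w^2 + 14*w*z - 3*z^2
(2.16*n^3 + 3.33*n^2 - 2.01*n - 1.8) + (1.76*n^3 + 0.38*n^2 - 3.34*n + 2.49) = 3.92*n^3 + 3.71*n^2 - 5.35*n + 0.69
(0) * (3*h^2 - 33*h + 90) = 0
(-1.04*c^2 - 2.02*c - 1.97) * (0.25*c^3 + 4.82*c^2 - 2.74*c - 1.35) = -0.26*c^5 - 5.5178*c^4 - 7.3793*c^3 - 2.5566*c^2 + 8.1248*c + 2.6595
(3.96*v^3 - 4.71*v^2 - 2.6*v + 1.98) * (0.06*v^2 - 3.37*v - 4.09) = 0.2376*v^5 - 13.6278*v^4 - 0.479699999999999*v^3 + 28.1447*v^2 + 3.9614*v - 8.0982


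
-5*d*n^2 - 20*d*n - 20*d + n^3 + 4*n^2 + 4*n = (-5*d + n)*(n + 2)^2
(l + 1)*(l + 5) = l^2 + 6*l + 5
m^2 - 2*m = m*(m - 2)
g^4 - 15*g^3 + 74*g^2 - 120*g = g*(g - 6)*(g - 5)*(g - 4)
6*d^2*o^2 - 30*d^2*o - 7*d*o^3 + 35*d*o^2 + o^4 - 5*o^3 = o*(-6*d + o)*(-d + o)*(o - 5)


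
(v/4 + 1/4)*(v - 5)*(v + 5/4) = v^3/4 - 11*v^2/16 - 5*v/2 - 25/16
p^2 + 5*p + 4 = (p + 1)*(p + 4)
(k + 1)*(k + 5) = k^2 + 6*k + 5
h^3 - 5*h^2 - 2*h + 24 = (h - 4)*(h - 3)*(h + 2)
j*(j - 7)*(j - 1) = j^3 - 8*j^2 + 7*j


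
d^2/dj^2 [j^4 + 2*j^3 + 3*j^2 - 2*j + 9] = 12*j^2 + 12*j + 6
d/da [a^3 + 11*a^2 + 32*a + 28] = 3*a^2 + 22*a + 32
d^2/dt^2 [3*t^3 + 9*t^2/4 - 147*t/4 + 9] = 18*t + 9/2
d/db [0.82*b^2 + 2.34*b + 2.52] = 1.64*b + 2.34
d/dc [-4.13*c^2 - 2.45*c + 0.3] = -8.26*c - 2.45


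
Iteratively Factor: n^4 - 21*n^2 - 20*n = (n + 4)*(n^3 - 4*n^2 - 5*n) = (n + 1)*(n + 4)*(n^2 - 5*n) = (n - 5)*(n + 1)*(n + 4)*(n)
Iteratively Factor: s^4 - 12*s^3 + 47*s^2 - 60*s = (s - 4)*(s^3 - 8*s^2 + 15*s) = s*(s - 4)*(s^2 - 8*s + 15) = s*(s - 4)*(s - 3)*(s - 5)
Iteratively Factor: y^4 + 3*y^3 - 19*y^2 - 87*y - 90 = (y + 2)*(y^3 + y^2 - 21*y - 45) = (y + 2)*(y + 3)*(y^2 - 2*y - 15) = (y - 5)*(y + 2)*(y + 3)*(y + 3)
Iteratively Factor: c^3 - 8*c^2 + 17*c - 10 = (c - 1)*(c^2 - 7*c + 10) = (c - 2)*(c - 1)*(c - 5)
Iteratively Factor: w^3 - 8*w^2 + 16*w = (w - 4)*(w^2 - 4*w) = w*(w - 4)*(w - 4)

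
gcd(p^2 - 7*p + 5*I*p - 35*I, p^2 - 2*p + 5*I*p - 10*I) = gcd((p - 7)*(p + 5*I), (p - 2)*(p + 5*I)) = p + 5*I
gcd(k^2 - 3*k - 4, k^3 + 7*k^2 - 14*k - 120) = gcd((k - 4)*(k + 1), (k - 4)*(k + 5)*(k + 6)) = k - 4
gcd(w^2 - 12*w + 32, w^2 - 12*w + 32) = w^2 - 12*w + 32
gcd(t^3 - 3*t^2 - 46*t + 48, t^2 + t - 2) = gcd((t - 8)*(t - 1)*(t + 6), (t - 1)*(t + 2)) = t - 1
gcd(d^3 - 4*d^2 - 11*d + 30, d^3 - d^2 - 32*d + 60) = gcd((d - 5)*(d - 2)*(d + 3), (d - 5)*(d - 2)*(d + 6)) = d^2 - 7*d + 10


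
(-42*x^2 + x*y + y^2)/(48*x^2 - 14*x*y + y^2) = (-7*x - y)/(8*x - y)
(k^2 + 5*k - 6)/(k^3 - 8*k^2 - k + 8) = (k + 6)/(k^2 - 7*k - 8)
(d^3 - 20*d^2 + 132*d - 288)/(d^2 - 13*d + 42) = (d^2 - 14*d + 48)/(d - 7)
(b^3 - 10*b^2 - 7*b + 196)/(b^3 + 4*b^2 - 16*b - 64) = (b^2 - 14*b + 49)/(b^2 - 16)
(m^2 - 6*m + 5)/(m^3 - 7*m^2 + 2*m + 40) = (m - 1)/(m^2 - 2*m - 8)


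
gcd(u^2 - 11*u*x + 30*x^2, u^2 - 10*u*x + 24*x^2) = -u + 6*x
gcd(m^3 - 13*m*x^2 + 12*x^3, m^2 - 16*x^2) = m + 4*x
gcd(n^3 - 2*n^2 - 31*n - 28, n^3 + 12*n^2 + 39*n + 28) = n^2 + 5*n + 4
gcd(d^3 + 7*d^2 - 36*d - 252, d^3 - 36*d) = d^2 - 36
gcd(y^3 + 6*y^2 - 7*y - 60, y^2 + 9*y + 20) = y^2 + 9*y + 20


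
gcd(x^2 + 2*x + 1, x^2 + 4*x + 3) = x + 1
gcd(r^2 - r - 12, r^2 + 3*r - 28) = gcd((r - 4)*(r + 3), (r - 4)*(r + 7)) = r - 4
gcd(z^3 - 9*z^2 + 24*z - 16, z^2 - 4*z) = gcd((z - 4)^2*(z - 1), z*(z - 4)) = z - 4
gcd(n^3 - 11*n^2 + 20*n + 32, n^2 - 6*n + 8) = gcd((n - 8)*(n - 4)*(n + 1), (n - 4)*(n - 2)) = n - 4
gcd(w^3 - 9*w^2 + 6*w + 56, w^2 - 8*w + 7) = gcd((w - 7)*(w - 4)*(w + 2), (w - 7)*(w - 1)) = w - 7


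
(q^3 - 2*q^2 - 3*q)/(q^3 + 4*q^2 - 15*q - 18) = q/(q + 6)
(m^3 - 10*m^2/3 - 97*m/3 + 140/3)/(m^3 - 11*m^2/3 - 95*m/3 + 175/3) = (3*m - 4)/(3*m - 5)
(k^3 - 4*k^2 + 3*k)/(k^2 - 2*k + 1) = k*(k - 3)/(k - 1)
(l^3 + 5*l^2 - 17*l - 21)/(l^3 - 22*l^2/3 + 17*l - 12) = 3*(l^2 + 8*l + 7)/(3*l^2 - 13*l + 12)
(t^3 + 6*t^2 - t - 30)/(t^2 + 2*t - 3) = (t^2 + 3*t - 10)/(t - 1)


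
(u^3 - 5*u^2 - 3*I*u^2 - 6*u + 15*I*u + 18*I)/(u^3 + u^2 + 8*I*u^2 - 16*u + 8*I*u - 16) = (u^2 - 3*u*(2 + I) + 18*I)/(u^2 + 8*I*u - 16)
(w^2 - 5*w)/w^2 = (w - 5)/w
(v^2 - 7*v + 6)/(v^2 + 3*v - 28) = (v^2 - 7*v + 6)/(v^2 + 3*v - 28)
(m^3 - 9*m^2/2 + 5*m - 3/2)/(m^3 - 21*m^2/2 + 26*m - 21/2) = (m - 1)/(m - 7)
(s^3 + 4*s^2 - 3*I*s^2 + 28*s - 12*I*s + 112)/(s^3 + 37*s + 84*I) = (s + 4)/(s + 3*I)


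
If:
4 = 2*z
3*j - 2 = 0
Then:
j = 2/3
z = 2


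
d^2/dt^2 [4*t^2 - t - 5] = 8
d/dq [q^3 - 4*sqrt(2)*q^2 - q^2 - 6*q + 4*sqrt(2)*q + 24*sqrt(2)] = 3*q^2 - 8*sqrt(2)*q - 2*q - 6 + 4*sqrt(2)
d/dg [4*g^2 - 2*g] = 8*g - 2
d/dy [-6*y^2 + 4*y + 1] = 4 - 12*y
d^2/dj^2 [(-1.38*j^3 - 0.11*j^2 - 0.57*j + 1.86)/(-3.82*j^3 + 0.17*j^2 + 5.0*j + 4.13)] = (5.002672*j^6 + 208.054008*j^5 - 54.0568199999999*j^4 + 132.304258*j^3 + 491.264034*j^2 - 46.722906*j - 110.17667)/(55.742968*j^9 - 7.442124*j^8 - 218.554806*j^7 - 161.322749*j^6 + 302.158632*j^5 + 460.189929*j^4 + 49.409074*j^3 - 318.449019*j^2 - 255.8535*j - 70.444997)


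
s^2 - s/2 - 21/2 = (s - 7/2)*(s + 3)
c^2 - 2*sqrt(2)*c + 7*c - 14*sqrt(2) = (c + 7)*(c - 2*sqrt(2))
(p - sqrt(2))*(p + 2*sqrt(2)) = p^2 + sqrt(2)*p - 4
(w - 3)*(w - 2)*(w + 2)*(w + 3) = w^4 - 13*w^2 + 36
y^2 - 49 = (y - 7)*(y + 7)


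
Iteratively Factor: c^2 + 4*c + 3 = (c + 3)*(c + 1)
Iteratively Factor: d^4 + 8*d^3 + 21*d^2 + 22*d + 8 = (d + 4)*(d^3 + 4*d^2 + 5*d + 2) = (d + 2)*(d + 4)*(d^2 + 2*d + 1) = (d + 1)*(d + 2)*(d + 4)*(d + 1)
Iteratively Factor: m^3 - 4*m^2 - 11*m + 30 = (m - 2)*(m^2 - 2*m - 15) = (m - 5)*(m - 2)*(m + 3)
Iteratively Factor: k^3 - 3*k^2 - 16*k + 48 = (k - 4)*(k^2 + k - 12) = (k - 4)*(k - 3)*(k + 4)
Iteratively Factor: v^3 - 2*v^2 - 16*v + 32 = (v + 4)*(v^2 - 6*v + 8) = (v - 2)*(v + 4)*(v - 4)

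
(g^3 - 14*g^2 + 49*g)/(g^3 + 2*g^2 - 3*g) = (g^2 - 14*g + 49)/(g^2 + 2*g - 3)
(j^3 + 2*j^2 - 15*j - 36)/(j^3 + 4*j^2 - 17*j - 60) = (j + 3)/(j + 5)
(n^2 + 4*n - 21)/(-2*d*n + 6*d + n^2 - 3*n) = (-n - 7)/(2*d - n)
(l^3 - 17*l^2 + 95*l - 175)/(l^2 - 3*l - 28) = (l^2 - 10*l + 25)/(l + 4)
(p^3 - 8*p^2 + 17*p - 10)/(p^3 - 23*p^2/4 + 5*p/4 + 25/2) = 4*(p - 1)/(4*p + 5)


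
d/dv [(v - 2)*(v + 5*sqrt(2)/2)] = 2*v - 2 + 5*sqrt(2)/2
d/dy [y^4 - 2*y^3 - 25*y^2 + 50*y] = 4*y^3 - 6*y^2 - 50*y + 50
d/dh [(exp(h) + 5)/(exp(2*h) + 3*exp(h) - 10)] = -exp(h)/(exp(2*h) - 4*exp(h) + 4)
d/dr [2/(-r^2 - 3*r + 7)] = 2*(2*r + 3)/(r^2 + 3*r - 7)^2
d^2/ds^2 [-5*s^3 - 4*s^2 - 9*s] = -30*s - 8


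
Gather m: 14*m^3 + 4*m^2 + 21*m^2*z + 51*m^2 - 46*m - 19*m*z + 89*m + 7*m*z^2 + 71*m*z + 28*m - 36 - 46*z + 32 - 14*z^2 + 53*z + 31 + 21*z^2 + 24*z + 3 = 14*m^3 + m^2*(21*z + 55) + m*(7*z^2 + 52*z + 71) + 7*z^2 + 31*z + 30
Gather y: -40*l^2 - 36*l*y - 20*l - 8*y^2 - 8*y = -40*l^2 - 20*l - 8*y^2 + y*(-36*l - 8)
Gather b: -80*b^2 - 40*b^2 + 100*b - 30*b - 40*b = -120*b^2 + 30*b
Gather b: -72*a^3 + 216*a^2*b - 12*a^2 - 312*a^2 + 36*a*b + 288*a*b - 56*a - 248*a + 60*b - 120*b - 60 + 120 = -72*a^3 - 324*a^2 - 304*a + b*(216*a^2 + 324*a - 60) + 60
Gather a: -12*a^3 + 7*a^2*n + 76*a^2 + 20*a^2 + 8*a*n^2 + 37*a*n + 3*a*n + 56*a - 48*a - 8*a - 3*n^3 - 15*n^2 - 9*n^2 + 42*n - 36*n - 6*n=-12*a^3 + a^2*(7*n + 96) + a*(8*n^2 + 40*n) - 3*n^3 - 24*n^2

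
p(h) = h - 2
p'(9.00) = 1.00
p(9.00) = 7.00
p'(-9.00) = 1.00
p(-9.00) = -11.00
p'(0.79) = 1.00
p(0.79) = -1.21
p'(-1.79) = 1.00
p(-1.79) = -3.79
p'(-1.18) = 1.00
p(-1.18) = -3.18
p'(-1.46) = 1.00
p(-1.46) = -3.46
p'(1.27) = 1.00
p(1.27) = -0.73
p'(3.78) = 1.00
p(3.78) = 1.78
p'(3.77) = 1.00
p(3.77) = 1.77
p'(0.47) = 1.00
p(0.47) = -1.53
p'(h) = 1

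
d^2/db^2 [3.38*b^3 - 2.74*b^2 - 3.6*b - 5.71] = 20.28*b - 5.48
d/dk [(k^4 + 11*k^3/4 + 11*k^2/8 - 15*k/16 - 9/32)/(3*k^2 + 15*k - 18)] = (64*k^5 + 568*k^4 + 112*k^3 - 1334*k^2 - 510*k + 225)/(96*(k^4 + 10*k^3 + 13*k^2 - 60*k + 36))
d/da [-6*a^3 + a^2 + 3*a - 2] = -18*a^2 + 2*a + 3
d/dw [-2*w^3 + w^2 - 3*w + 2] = -6*w^2 + 2*w - 3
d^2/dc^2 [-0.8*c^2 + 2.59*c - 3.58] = -1.60000000000000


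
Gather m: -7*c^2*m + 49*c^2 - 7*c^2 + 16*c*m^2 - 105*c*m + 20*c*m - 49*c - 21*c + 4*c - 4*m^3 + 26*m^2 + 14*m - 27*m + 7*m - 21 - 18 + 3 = 42*c^2 - 66*c - 4*m^3 + m^2*(16*c + 26) + m*(-7*c^2 - 85*c - 6) - 36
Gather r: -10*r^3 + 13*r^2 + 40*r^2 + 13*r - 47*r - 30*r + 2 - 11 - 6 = -10*r^3 + 53*r^2 - 64*r - 15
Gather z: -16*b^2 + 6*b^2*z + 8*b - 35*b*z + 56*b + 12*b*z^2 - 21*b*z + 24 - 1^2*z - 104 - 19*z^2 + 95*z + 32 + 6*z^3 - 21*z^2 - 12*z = -16*b^2 + 64*b + 6*z^3 + z^2*(12*b - 40) + z*(6*b^2 - 56*b + 82) - 48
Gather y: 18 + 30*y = 30*y + 18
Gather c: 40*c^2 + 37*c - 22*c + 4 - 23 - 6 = 40*c^2 + 15*c - 25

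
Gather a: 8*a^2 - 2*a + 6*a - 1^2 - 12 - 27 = 8*a^2 + 4*a - 40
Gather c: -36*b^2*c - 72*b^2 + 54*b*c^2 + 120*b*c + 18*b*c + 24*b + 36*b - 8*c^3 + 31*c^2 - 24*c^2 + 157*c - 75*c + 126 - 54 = -72*b^2 + 60*b - 8*c^3 + c^2*(54*b + 7) + c*(-36*b^2 + 138*b + 82) + 72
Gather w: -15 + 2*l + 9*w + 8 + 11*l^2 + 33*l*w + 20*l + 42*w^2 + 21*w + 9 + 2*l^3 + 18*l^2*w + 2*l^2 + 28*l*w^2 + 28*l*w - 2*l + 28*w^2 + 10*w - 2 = 2*l^3 + 13*l^2 + 20*l + w^2*(28*l + 70) + w*(18*l^2 + 61*l + 40)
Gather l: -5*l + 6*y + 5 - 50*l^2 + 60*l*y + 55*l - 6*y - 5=-50*l^2 + l*(60*y + 50)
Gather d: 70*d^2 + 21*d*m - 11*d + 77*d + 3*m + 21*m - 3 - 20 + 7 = 70*d^2 + d*(21*m + 66) + 24*m - 16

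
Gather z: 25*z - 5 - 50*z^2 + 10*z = -50*z^2 + 35*z - 5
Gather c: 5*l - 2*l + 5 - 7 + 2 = 3*l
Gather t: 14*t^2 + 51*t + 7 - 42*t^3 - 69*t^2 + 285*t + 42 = -42*t^3 - 55*t^2 + 336*t + 49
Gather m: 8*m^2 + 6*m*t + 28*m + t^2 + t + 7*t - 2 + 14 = 8*m^2 + m*(6*t + 28) + t^2 + 8*t + 12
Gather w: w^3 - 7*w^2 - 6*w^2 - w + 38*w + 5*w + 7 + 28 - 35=w^3 - 13*w^2 + 42*w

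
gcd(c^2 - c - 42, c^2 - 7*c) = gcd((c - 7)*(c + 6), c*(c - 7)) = c - 7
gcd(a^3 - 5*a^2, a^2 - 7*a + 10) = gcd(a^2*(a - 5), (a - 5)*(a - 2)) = a - 5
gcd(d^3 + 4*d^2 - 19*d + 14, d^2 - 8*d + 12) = d - 2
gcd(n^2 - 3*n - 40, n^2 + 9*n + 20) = n + 5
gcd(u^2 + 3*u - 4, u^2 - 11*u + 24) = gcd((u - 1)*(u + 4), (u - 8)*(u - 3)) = 1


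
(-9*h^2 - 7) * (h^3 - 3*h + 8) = -9*h^5 + 20*h^3 - 72*h^2 + 21*h - 56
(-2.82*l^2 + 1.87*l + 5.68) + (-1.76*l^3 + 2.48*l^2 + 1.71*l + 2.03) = -1.76*l^3 - 0.34*l^2 + 3.58*l + 7.71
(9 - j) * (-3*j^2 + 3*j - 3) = 3*j^3 - 30*j^2 + 30*j - 27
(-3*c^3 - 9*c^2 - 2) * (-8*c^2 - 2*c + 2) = 24*c^5 + 78*c^4 + 12*c^3 - 2*c^2 + 4*c - 4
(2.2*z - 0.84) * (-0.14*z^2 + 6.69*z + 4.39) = -0.308*z^3 + 14.8356*z^2 + 4.0384*z - 3.6876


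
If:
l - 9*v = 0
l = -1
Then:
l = -1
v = -1/9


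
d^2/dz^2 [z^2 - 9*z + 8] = 2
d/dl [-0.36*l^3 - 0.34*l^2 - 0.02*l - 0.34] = -1.08*l^2 - 0.68*l - 0.02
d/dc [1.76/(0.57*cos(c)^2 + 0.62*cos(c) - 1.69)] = (2.0064*cos(c) + 1.0912)*sin(c)/(0.57*cos(c)^2 + 0.62*cos(c) - 1.69)^2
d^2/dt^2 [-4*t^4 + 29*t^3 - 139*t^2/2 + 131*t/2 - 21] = -48*t^2 + 174*t - 139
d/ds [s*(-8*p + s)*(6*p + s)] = -48*p^2 - 4*p*s + 3*s^2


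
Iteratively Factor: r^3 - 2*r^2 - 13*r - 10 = (r + 2)*(r^2 - 4*r - 5) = (r - 5)*(r + 2)*(r + 1)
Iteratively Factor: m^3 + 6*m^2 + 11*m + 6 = (m + 2)*(m^2 + 4*m + 3) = (m + 2)*(m + 3)*(m + 1)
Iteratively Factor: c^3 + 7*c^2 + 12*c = (c)*(c^2 + 7*c + 12) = c*(c + 3)*(c + 4)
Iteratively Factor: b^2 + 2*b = (b)*(b + 2)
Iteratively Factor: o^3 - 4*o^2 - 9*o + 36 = (o - 3)*(o^2 - o - 12) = (o - 4)*(o - 3)*(o + 3)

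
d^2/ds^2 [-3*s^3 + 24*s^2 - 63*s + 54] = 48 - 18*s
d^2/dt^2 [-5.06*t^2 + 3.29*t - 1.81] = -10.1200000000000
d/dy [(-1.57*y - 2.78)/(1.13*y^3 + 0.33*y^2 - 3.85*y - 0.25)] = (3.5482*y^3 + 9.9423*y^2 + 1.8348*y - 10.3105)/(1.2769*y^6 + 0.7458*y^5 - 8.5921*y^4 - 3.106*y^3 + 14.6575*y^2 + 1.925*y + 0.0625)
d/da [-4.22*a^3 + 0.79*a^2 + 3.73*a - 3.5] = -12.66*a^2 + 1.58*a + 3.73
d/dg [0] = 0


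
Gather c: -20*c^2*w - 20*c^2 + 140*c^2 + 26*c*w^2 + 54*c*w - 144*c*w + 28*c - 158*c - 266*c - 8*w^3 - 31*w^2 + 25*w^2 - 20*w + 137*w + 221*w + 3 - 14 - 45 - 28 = c^2*(120 - 20*w) + c*(26*w^2 - 90*w - 396) - 8*w^3 - 6*w^2 + 338*w - 84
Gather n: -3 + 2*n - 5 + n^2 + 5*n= n^2 + 7*n - 8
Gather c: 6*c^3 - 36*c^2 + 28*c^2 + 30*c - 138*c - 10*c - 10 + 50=6*c^3 - 8*c^2 - 118*c + 40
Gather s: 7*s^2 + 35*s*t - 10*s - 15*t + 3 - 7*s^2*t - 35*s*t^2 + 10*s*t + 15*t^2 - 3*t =s^2*(7 - 7*t) + s*(-35*t^2 + 45*t - 10) + 15*t^2 - 18*t + 3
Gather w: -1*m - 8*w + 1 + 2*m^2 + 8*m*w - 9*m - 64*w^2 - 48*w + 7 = 2*m^2 - 10*m - 64*w^2 + w*(8*m - 56) + 8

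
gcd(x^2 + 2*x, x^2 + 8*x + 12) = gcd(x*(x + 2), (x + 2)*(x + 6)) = x + 2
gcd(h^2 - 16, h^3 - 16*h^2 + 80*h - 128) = h - 4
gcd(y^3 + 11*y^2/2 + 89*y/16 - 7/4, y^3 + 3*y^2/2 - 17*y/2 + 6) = y + 4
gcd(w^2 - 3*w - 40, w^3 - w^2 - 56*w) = w - 8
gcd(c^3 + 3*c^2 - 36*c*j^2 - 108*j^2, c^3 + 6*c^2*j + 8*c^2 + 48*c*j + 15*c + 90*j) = c^2 + 6*c*j + 3*c + 18*j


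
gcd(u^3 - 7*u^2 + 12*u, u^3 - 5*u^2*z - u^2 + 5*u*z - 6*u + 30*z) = u - 3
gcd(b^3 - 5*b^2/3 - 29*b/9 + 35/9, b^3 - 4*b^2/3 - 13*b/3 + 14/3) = b^2 - 10*b/3 + 7/3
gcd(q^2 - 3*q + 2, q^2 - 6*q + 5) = q - 1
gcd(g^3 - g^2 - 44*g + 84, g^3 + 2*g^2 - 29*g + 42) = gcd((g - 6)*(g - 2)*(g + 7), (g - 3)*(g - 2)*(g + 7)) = g^2 + 5*g - 14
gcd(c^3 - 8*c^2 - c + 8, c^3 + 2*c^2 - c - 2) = c^2 - 1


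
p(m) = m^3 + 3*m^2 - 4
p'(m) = 3*m^2 + 6*m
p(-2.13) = -0.05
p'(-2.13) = 0.83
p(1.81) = 11.76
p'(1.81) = 20.69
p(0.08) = -3.98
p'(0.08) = 0.50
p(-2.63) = -1.44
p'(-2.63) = 4.97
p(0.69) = -2.24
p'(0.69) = 5.57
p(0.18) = -3.90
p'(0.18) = 1.18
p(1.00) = 0.00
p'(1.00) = 9.00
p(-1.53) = -0.56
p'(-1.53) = -2.16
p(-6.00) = -112.00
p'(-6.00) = 72.00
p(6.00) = 320.00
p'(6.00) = 144.00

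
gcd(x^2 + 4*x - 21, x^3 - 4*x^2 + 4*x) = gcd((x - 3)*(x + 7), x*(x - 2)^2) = 1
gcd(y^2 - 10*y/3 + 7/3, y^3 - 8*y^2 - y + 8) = y - 1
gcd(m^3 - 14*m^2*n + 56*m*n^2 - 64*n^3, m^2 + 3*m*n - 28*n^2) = m - 4*n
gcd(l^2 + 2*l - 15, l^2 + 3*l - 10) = l + 5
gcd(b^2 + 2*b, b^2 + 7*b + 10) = b + 2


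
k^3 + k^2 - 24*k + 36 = (k - 3)*(k - 2)*(k + 6)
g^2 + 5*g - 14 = (g - 2)*(g + 7)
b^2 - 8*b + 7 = (b - 7)*(b - 1)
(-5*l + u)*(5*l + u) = -25*l^2 + u^2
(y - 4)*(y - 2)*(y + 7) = y^3 + y^2 - 34*y + 56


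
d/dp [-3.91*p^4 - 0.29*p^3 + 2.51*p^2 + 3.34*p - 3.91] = -15.64*p^3 - 0.87*p^2 + 5.02*p + 3.34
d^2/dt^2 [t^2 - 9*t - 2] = 2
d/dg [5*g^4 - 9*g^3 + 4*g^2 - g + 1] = 20*g^3 - 27*g^2 + 8*g - 1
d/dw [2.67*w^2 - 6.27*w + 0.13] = 5.34*w - 6.27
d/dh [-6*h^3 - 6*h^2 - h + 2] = -18*h^2 - 12*h - 1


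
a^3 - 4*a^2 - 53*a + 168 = (a - 8)*(a - 3)*(a + 7)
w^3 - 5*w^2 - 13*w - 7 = (w - 7)*(w + 1)^2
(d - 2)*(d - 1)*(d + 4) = d^3 + d^2 - 10*d + 8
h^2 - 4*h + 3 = (h - 3)*(h - 1)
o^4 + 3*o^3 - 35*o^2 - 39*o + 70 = (o - 5)*(o - 1)*(o + 2)*(o + 7)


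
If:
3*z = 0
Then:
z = 0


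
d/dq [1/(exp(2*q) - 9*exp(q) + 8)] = (9 - 2*exp(q))*exp(q)/(exp(2*q) - 9*exp(q) + 8)^2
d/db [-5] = 0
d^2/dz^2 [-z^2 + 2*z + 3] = -2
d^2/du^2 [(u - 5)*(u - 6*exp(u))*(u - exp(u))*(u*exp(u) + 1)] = u^4*exp(u) - 28*u^3*exp(2*u) + 3*u^3*exp(u) + 54*u^2*exp(3*u) + 56*u^2*exp(2*u) - 25*u^2*exp(u) - 198*u*exp(3*u) + 262*u*exp(2*u) - 23*u*exp(u) + 6*u - 168*exp(3*u) - 26*exp(2*u) + 56*exp(u) - 10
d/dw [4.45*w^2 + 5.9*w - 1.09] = 8.9*w + 5.9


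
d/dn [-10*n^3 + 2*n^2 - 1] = 2*n*(2 - 15*n)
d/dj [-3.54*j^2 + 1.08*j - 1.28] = 1.08 - 7.08*j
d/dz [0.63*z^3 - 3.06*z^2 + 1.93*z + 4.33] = 1.89*z^2 - 6.12*z + 1.93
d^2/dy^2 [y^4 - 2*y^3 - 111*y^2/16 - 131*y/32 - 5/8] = 12*y^2 - 12*y - 111/8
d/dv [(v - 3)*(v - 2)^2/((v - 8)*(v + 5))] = (v^4 - 6*v^3 - 115*v^2 + 584*v - 676)/(v^4 - 6*v^3 - 71*v^2 + 240*v + 1600)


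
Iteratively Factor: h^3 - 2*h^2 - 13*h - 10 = (h + 2)*(h^2 - 4*h - 5) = (h + 1)*(h + 2)*(h - 5)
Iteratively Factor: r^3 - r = (r - 1)*(r^2 + r) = (r - 1)*(r + 1)*(r)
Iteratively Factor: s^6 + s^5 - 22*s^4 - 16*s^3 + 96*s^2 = (s)*(s^5 + s^4 - 22*s^3 - 16*s^2 + 96*s) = s*(s - 2)*(s^4 + 3*s^3 - 16*s^2 - 48*s) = s^2*(s - 2)*(s^3 + 3*s^2 - 16*s - 48) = s^2*(s - 2)*(s + 3)*(s^2 - 16) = s^2*(s - 4)*(s - 2)*(s + 3)*(s + 4)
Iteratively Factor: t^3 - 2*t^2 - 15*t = (t - 5)*(t^2 + 3*t) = t*(t - 5)*(t + 3)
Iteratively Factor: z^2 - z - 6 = (z + 2)*(z - 3)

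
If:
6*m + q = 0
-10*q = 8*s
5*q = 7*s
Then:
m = 0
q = 0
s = 0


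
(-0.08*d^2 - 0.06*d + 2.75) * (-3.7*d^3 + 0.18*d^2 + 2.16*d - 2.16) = 0.296*d^5 + 0.2076*d^4 - 10.3586*d^3 + 0.5382*d^2 + 6.0696*d - 5.94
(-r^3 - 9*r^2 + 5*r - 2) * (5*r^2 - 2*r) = -5*r^5 - 43*r^4 + 43*r^3 - 20*r^2 + 4*r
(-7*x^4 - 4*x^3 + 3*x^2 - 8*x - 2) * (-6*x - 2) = 42*x^5 + 38*x^4 - 10*x^3 + 42*x^2 + 28*x + 4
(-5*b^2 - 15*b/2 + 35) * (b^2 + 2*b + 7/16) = -5*b^4 - 35*b^3/2 + 285*b^2/16 + 2135*b/32 + 245/16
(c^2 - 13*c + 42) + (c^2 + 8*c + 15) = 2*c^2 - 5*c + 57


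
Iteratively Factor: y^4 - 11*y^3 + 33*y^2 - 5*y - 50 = (y - 2)*(y^3 - 9*y^2 + 15*y + 25) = (y - 5)*(y - 2)*(y^2 - 4*y - 5) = (y - 5)*(y - 2)*(y + 1)*(y - 5)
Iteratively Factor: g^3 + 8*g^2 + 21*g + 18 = (g + 3)*(g^2 + 5*g + 6) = (g + 2)*(g + 3)*(g + 3)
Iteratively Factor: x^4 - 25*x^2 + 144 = (x - 3)*(x^3 + 3*x^2 - 16*x - 48) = (x - 3)*(x + 3)*(x^2 - 16) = (x - 3)*(x + 3)*(x + 4)*(x - 4)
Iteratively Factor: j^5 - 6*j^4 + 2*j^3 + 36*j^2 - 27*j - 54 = (j + 2)*(j^4 - 8*j^3 + 18*j^2 - 27) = (j - 3)*(j + 2)*(j^3 - 5*j^2 + 3*j + 9) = (j - 3)*(j + 1)*(j + 2)*(j^2 - 6*j + 9) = (j - 3)^2*(j + 1)*(j + 2)*(j - 3)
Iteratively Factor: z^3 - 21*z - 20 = (z + 4)*(z^2 - 4*z - 5) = (z + 1)*(z + 4)*(z - 5)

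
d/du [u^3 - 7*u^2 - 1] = u*(3*u - 14)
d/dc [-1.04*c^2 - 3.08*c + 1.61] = -2.08*c - 3.08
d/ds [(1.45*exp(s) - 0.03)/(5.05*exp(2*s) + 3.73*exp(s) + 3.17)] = (-7.3225*exp(2*s) + 0.303*exp(s) + 4.7084)*exp(s)/(25.5025*exp(4*s) + 37.673*exp(3*s) + 45.9299*exp(2*s) + 23.6482*exp(s) + 10.0489)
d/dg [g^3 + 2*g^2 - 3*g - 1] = 3*g^2 + 4*g - 3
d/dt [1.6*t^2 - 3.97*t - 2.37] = 3.2*t - 3.97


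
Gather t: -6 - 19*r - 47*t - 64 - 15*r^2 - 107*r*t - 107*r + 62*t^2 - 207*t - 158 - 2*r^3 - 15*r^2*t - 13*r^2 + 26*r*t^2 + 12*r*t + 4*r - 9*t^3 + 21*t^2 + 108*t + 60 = -2*r^3 - 28*r^2 - 122*r - 9*t^3 + t^2*(26*r + 83) + t*(-15*r^2 - 95*r - 146) - 168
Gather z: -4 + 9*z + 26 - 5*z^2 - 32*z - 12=-5*z^2 - 23*z + 10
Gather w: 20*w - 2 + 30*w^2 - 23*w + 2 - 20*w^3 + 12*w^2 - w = -20*w^3 + 42*w^2 - 4*w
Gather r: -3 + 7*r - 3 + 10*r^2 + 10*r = 10*r^2 + 17*r - 6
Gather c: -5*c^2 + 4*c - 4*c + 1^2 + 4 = 5 - 5*c^2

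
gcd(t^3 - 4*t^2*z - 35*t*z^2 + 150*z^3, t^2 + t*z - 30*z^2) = -t^2 - t*z + 30*z^2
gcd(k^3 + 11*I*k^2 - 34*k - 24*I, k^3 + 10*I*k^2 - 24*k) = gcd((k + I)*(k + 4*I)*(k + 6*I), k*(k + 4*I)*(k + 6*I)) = k^2 + 10*I*k - 24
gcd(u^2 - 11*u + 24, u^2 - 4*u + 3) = u - 3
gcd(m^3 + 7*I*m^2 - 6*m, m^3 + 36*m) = m^2 + 6*I*m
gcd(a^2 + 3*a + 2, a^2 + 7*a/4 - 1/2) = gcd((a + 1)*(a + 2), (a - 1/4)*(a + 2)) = a + 2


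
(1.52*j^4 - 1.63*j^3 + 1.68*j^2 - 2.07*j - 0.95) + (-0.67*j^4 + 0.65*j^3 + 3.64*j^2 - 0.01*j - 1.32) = 0.85*j^4 - 0.98*j^3 + 5.32*j^2 - 2.08*j - 2.27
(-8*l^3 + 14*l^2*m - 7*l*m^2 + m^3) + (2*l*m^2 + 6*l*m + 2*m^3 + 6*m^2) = -8*l^3 + 14*l^2*m - 5*l*m^2 + 6*l*m + 3*m^3 + 6*m^2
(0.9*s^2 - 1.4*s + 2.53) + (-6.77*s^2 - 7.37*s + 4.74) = -5.87*s^2 - 8.77*s + 7.27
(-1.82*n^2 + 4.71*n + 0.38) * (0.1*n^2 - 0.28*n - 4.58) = -0.182*n^4 + 0.9806*n^3 + 7.0548*n^2 - 21.6782*n - 1.7404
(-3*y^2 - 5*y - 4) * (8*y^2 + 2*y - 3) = -24*y^4 - 46*y^3 - 33*y^2 + 7*y + 12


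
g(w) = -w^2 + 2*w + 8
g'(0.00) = 2.00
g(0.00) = 8.00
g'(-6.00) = 14.00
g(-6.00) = -40.00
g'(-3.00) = 8.00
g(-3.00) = -7.00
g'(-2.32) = 6.64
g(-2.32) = -2.02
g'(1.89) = -1.78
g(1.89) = 8.21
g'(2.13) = -2.26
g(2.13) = 7.72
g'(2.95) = -3.90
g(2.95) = 5.20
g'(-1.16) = 4.32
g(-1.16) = 4.33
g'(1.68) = -1.36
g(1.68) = 8.54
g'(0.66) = 0.68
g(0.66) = 8.88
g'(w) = 2 - 2*w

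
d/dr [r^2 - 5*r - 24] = 2*r - 5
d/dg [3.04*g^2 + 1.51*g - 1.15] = 6.08*g + 1.51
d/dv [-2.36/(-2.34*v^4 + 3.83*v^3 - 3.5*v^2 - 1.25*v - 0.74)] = (-22.0896*v^3 + 27.1164*v^2 - 16.52*v - 2.95)/(2.34*v^4 - 3.83*v^3 + 3.5*v^2 + 1.25*v + 0.74)^2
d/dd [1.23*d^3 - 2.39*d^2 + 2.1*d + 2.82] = 3.69*d^2 - 4.78*d + 2.1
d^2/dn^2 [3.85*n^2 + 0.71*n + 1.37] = 7.70000000000000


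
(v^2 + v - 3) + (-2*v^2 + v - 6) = -v^2 + 2*v - 9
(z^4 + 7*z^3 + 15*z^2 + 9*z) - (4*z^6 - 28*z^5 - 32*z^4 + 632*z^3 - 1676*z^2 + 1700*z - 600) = -4*z^6 + 28*z^5 + 33*z^4 - 625*z^3 + 1691*z^2 - 1691*z + 600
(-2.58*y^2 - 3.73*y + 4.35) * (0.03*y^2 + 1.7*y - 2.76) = -0.0774*y^4 - 4.4979*y^3 + 0.910299999999999*y^2 + 17.6898*y - 12.006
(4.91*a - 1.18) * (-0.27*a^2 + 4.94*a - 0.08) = -1.3257*a^3 + 24.574*a^2 - 6.222*a + 0.0944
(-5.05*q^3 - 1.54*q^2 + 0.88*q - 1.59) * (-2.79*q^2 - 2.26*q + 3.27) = 14.0895*q^5 + 15.7096*q^4 - 15.4883*q^3 - 2.5885*q^2 + 6.471*q - 5.1993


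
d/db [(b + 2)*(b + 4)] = 2*b + 6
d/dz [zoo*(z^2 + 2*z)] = zoo*(z + 1)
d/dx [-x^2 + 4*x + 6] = 4 - 2*x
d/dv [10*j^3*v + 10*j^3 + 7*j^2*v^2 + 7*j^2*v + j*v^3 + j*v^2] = j*(10*j^2 + 14*j*v + 7*j + 3*v^2 + 2*v)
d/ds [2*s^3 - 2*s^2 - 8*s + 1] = 6*s^2 - 4*s - 8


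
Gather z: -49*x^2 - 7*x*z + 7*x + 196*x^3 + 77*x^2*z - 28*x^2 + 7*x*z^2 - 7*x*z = 196*x^3 - 77*x^2 + 7*x*z^2 + 7*x + z*(77*x^2 - 14*x)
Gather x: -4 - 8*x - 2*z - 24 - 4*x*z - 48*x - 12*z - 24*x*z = x*(-28*z - 56) - 14*z - 28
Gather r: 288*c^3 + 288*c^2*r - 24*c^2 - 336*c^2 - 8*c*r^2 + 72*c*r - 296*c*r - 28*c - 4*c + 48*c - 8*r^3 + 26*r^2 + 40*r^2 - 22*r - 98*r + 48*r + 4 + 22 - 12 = 288*c^3 - 360*c^2 + 16*c - 8*r^3 + r^2*(66 - 8*c) + r*(288*c^2 - 224*c - 72) + 14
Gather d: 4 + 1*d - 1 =d + 3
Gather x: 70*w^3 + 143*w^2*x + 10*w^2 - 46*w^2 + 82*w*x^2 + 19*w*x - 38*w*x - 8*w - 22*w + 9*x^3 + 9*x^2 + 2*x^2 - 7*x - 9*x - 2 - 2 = 70*w^3 - 36*w^2 - 30*w + 9*x^3 + x^2*(82*w + 11) + x*(143*w^2 - 19*w - 16) - 4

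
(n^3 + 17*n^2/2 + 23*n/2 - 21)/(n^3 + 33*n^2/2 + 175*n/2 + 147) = (n - 1)/(n + 7)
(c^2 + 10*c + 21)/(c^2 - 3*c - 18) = (c + 7)/(c - 6)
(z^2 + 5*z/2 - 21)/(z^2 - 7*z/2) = (z + 6)/z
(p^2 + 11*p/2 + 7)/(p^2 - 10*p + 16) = (p^2 + 11*p/2 + 7)/(p^2 - 10*p + 16)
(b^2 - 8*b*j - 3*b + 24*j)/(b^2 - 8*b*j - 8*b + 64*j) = (b - 3)/(b - 8)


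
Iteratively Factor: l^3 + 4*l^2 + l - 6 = (l - 1)*(l^2 + 5*l + 6) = (l - 1)*(l + 3)*(l + 2)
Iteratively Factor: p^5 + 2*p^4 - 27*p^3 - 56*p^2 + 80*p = (p - 5)*(p^4 + 7*p^3 + 8*p^2 - 16*p) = (p - 5)*(p + 4)*(p^3 + 3*p^2 - 4*p) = p*(p - 5)*(p + 4)*(p^2 + 3*p - 4) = p*(p - 5)*(p + 4)^2*(p - 1)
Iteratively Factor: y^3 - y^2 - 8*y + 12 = (y - 2)*(y^2 + y - 6) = (y - 2)^2*(y + 3)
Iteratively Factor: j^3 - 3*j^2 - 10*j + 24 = (j + 3)*(j^2 - 6*j + 8) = (j - 2)*(j + 3)*(j - 4)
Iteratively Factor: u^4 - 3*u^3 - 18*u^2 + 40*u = (u)*(u^3 - 3*u^2 - 18*u + 40) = u*(u - 2)*(u^2 - u - 20) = u*(u - 5)*(u - 2)*(u + 4)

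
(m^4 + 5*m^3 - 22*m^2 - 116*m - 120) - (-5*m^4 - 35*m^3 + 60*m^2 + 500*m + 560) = 6*m^4 + 40*m^3 - 82*m^2 - 616*m - 680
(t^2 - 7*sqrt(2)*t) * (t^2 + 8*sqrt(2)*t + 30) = t^4 + sqrt(2)*t^3 - 82*t^2 - 210*sqrt(2)*t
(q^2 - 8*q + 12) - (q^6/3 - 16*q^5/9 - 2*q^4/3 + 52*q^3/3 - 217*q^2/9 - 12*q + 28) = -q^6/3 + 16*q^5/9 + 2*q^4/3 - 52*q^3/3 + 226*q^2/9 + 4*q - 16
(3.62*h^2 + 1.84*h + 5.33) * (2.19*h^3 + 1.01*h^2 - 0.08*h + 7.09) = 7.9278*h^5 + 7.6858*h^4 + 13.2415*h^3 + 30.9019*h^2 + 12.6192*h + 37.7897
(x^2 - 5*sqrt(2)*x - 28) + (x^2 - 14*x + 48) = 2*x^2 - 14*x - 5*sqrt(2)*x + 20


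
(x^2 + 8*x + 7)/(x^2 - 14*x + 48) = (x^2 + 8*x + 7)/(x^2 - 14*x + 48)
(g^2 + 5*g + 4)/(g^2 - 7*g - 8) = (g + 4)/(g - 8)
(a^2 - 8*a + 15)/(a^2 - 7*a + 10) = (a - 3)/(a - 2)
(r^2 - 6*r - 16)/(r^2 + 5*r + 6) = (r - 8)/(r + 3)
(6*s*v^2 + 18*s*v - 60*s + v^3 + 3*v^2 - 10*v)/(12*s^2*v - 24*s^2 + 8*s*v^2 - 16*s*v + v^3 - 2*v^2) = (v + 5)/(2*s + v)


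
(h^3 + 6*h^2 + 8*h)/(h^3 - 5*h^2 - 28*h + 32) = h*(h + 2)/(h^2 - 9*h + 8)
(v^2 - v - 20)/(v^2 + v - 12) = (v - 5)/(v - 3)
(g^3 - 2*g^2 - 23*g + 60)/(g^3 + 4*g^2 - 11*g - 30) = (g - 4)/(g + 2)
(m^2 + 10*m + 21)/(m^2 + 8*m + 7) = (m + 3)/(m + 1)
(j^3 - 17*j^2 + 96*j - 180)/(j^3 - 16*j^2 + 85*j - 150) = (j - 6)/(j - 5)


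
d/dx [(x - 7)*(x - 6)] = 2*x - 13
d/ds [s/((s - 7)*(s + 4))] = (-s^2 - 28)/(s^4 - 6*s^3 - 47*s^2 + 168*s + 784)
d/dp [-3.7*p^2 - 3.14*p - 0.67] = -7.4*p - 3.14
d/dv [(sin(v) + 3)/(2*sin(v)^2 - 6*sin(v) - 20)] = (-6*sin(v) + cos(v)^2 - 2)*cos(v)/(2*(sin(v) - 5)^2*(sin(v) + 2)^2)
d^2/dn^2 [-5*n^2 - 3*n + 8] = -10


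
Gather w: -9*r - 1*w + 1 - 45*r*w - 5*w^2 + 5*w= -9*r - 5*w^2 + w*(4 - 45*r) + 1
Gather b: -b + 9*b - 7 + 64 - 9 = 8*b + 48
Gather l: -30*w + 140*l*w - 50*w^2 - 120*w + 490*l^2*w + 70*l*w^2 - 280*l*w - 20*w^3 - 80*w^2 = 490*l^2*w + l*(70*w^2 - 140*w) - 20*w^3 - 130*w^2 - 150*w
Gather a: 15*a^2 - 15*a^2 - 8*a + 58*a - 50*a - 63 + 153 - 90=0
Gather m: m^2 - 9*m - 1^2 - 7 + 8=m^2 - 9*m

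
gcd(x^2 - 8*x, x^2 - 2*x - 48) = x - 8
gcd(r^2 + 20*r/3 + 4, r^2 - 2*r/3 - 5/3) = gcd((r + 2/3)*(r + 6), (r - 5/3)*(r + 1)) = 1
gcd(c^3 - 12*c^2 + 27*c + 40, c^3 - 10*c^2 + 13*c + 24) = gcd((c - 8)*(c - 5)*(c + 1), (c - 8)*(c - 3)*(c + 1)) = c^2 - 7*c - 8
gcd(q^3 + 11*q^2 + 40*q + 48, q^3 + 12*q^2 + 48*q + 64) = q^2 + 8*q + 16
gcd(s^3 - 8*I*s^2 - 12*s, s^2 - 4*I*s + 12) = s - 6*I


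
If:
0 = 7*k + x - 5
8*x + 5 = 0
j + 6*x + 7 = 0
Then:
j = -13/4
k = 45/56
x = -5/8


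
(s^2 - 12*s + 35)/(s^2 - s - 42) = (s - 5)/(s + 6)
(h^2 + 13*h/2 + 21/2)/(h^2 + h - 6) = (h + 7/2)/(h - 2)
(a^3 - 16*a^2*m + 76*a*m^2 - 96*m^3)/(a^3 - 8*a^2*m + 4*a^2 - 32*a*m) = (a^2 - 8*a*m + 12*m^2)/(a*(a + 4))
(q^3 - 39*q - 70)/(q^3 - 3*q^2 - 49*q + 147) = (q^2 + 7*q + 10)/(q^2 + 4*q - 21)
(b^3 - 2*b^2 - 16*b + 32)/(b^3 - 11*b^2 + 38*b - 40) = (b + 4)/(b - 5)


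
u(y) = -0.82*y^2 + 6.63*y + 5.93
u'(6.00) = -3.21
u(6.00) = 16.19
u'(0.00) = 6.63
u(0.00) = 5.93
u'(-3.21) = 11.89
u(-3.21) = -23.80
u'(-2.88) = 11.35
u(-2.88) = -19.97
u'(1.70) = 3.84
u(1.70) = 14.83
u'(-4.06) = 13.29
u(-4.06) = -34.50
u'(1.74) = 3.78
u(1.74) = 14.98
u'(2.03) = 3.30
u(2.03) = 16.01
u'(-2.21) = 10.25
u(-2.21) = -12.73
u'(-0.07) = 6.74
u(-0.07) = 5.46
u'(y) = 6.63 - 1.64*y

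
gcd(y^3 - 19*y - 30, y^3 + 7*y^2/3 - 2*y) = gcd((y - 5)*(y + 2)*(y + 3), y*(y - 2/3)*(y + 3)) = y + 3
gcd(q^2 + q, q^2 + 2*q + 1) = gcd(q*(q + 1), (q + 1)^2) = q + 1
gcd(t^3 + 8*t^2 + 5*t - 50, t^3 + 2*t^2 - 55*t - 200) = t^2 + 10*t + 25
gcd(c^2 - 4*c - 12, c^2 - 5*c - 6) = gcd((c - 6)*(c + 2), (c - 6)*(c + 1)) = c - 6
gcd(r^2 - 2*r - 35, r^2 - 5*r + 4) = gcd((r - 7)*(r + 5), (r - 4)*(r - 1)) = 1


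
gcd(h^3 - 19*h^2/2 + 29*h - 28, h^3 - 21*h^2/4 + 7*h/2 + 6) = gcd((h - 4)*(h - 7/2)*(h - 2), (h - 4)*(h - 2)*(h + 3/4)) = h^2 - 6*h + 8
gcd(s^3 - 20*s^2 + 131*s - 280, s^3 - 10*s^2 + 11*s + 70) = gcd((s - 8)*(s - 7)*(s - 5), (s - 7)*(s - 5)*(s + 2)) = s^2 - 12*s + 35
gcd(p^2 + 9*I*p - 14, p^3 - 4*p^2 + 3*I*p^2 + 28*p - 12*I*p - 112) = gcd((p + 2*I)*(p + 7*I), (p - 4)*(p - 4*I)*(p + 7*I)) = p + 7*I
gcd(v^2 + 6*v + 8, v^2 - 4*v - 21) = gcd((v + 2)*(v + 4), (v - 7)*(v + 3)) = 1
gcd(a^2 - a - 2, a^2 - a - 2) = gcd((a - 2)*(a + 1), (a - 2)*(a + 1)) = a^2 - a - 2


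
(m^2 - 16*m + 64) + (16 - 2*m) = m^2 - 18*m + 80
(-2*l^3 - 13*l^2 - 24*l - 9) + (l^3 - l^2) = -l^3 - 14*l^2 - 24*l - 9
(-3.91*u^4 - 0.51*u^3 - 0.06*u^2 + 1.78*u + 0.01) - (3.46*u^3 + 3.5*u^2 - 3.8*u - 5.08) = -3.91*u^4 - 3.97*u^3 - 3.56*u^2 + 5.58*u + 5.09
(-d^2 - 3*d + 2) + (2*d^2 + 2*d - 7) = d^2 - d - 5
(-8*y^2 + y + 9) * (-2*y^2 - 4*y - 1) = 16*y^4 + 30*y^3 - 14*y^2 - 37*y - 9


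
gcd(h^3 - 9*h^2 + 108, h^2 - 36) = h - 6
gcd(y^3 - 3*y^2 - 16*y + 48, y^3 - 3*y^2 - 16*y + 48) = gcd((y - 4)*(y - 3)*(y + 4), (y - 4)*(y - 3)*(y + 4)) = y^3 - 3*y^2 - 16*y + 48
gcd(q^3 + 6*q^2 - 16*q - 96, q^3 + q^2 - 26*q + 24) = q^2 + 2*q - 24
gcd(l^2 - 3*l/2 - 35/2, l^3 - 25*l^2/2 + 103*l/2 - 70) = l - 5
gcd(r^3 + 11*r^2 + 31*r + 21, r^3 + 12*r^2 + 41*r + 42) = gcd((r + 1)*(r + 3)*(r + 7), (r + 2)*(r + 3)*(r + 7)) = r^2 + 10*r + 21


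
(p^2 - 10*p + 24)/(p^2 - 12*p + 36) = (p - 4)/(p - 6)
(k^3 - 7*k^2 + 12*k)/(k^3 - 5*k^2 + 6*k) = (k - 4)/(k - 2)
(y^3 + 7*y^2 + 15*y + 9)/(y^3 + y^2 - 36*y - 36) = (y^2 + 6*y + 9)/(y^2 - 36)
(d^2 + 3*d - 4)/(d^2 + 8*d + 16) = (d - 1)/(d + 4)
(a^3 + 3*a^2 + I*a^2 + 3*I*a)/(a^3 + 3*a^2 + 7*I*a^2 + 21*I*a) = (a + I)/(a + 7*I)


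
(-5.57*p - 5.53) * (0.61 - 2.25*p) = 12.5325*p^2 + 9.0448*p - 3.3733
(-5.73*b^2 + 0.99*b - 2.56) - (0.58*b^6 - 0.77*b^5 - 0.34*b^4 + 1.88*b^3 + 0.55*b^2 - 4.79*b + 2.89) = -0.58*b^6 + 0.77*b^5 + 0.34*b^4 - 1.88*b^3 - 6.28*b^2 + 5.78*b - 5.45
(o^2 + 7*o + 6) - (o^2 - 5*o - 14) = 12*o + 20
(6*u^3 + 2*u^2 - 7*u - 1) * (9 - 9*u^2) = -54*u^5 - 18*u^4 + 117*u^3 + 27*u^2 - 63*u - 9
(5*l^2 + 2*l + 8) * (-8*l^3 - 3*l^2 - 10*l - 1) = -40*l^5 - 31*l^4 - 120*l^3 - 49*l^2 - 82*l - 8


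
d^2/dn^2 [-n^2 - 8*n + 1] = -2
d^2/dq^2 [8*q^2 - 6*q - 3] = 16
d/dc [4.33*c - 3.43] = 4.33000000000000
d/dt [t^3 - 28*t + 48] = 3*t^2 - 28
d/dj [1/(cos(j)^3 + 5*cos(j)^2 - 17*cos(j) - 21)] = (3*cos(j)^2 + 10*cos(j) - 17)*sin(j)/(cos(j)^3 + 5*cos(j)^2 - 17*cos(j) - 21)^2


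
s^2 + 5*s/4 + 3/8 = (s + 1/2)*(s + 3/4)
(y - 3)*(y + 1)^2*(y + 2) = y^4 + y^3 - 7*y^2 - 13*y - 6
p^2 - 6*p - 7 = (p - 7)*(p + 1)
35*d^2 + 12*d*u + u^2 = (5*d + u)*(7*d + u)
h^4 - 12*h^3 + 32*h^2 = h^2*(h - 8)*(h - 4)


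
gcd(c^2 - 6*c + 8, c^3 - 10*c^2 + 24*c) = c - 4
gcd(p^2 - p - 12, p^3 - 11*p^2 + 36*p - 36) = 1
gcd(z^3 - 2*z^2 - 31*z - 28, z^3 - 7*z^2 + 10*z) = 1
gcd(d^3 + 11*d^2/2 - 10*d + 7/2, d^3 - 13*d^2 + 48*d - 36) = d - 1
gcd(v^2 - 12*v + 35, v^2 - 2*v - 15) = v - 5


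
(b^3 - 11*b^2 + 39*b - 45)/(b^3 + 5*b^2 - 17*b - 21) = (b^2 - 8*b + 15)/(b^2 + 8*b + 7)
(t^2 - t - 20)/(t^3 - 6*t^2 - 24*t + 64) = (t - 5)/(t^2 - 10*t + 16)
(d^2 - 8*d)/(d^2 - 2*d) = (d - 8)/(d - 2)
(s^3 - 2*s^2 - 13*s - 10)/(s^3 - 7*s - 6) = (s - 5)/(s - 3)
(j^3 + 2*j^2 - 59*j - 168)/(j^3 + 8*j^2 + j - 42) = (j - 8)/(j - 2)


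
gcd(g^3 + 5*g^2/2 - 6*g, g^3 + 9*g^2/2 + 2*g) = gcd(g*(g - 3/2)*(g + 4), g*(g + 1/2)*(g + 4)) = g^2 + 4*g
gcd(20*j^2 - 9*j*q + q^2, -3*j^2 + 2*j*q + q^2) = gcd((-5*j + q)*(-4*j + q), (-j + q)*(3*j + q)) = 1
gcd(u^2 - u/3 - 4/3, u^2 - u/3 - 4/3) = u^2 - u/3 - 4/3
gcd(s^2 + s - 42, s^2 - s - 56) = s + 7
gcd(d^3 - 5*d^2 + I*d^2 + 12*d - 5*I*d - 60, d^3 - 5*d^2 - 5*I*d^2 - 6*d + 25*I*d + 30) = d^2 + d*(-5 - 3*I) + 15*I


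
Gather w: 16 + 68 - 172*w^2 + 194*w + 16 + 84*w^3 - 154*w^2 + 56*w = 84*w^3 - 326*w^2 + 250*w + 100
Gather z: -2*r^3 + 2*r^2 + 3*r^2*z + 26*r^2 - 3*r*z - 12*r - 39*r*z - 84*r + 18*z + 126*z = -2*r^3 + 28*r^2 - 96*r + z*(3*r^2 - 42*r + 144)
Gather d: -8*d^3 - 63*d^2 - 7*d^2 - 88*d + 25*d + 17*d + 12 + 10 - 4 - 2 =-8*d^3 - 70*d^2 - 46*d + 16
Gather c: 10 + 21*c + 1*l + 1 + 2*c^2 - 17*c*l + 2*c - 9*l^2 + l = 2*c^2 + c*(23 - 17*l) - 9*l^2 + 2*l + 11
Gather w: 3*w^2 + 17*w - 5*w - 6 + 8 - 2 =3*w^2 + 12*w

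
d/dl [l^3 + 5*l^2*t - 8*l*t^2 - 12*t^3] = 3*l^2 + 10*l*t - 8*t^2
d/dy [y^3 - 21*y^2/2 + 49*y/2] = 3*y^2 - 21*y + 49/2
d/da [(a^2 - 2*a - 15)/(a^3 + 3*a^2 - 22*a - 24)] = (-a^4 + 4*a^3 + 29*a^2 + 42*a - 282)/(a^6 + 6*a^5 - 35*a^4 - 180*a^3 + 340*a^2 + 1056*a + 576)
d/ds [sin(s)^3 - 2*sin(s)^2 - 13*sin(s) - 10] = (3*sin(s)^2 - 4*sin(s) - 13)*cos(s)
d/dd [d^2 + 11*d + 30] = 2*d + 11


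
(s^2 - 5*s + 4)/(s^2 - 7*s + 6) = (s - 4)/(s - 6)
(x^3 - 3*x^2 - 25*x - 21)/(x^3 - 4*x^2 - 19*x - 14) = (x + 3)/(x + 2)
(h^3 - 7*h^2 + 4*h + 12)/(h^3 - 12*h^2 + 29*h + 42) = (h - 2)/(h - 7)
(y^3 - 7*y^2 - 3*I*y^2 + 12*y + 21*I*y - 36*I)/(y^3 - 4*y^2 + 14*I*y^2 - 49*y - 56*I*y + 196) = (y^2 - 3*y*(1 + I) + 9*I)/(y^2 + 14*I*y - 49)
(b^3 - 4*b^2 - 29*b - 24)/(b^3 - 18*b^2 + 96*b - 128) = (b^2 + 4*b + 3)/(b^2 - 10*b + 16)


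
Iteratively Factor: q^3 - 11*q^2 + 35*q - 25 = (q - 5)*(q^2 - 6*q + 5) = (q - 5)*(q - 1)*(q - 5)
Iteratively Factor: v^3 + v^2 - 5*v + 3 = (v + 3)*(v^2 - 2*v + 1) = (v - 1)*(v + 3)*(v - 1)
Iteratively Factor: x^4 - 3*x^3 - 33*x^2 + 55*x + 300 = (x - 5)*(x^3 + 2*x^2 - 23*x - 60) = (x - 5)*(x + 4)*(x^2 - 2*x - 15) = (x - 5)*(x + 3)*(x + 4)*(x - 5)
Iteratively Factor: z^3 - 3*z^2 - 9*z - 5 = (z - 5)*(z^2 + 2*z + 1) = (z - 5)*(z + 1)*(z + 1)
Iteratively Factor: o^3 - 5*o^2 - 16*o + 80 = (o - 4)*(o^2 - o - 20) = (o - 5)*(o - 4)*(o + 4)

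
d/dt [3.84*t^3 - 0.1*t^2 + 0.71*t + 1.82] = 11.52*t^2 - 0.2*t + 0.71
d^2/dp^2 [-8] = 0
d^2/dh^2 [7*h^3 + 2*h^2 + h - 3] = 42*h + 4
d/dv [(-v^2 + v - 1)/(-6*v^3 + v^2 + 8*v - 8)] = 3*v*(-2*v^3 + 4*v^2 - 9*v + 6)/(36*v^6 - 12*v^5 - 95*v^4 + 112*v^3 + 48*v^2 - 128*v + 64)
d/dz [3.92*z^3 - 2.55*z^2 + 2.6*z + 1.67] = 11.76*z^2 - 5.1*z + 2.6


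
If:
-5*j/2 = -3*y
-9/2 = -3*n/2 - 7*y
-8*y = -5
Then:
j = 3/4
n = 1/12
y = 5/8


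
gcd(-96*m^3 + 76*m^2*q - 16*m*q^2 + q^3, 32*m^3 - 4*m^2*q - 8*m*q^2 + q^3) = 16*m^2 - 10*m*q + q^2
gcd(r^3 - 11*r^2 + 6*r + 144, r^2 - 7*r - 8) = r - 8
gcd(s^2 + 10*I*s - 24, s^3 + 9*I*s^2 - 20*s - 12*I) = s + 6*I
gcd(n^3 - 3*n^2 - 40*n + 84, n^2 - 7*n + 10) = n - 2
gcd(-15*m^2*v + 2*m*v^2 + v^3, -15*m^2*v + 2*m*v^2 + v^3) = -15*m^2*v + 2*m*v^2 + v^3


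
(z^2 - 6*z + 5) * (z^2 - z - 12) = z^4 - 7*z^3 - z^2 + 67*z - 60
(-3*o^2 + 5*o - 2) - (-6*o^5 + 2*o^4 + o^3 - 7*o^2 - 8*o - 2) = 6*o^5 - 2*o^4 - o^3 + 4*o^2 + 13*o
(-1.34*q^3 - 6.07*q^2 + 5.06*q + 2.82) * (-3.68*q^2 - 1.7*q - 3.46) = 4.9312*q^5 + 24.6156*q^4 - 3.6654*q^3 + 2.0226*q^2 - 22.3016*q - 9.7572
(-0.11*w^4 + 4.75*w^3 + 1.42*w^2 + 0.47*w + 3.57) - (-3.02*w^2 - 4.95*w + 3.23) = -0.11*w^4 + 4.75*w^3 + 4.44*w^2 + 5.42*w + 0.34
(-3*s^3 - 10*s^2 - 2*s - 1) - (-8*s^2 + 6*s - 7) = -3*s^3 - 2*s^2 - 8*s + 6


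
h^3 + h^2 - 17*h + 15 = (h - 3)*(h - 1)*(h + 5)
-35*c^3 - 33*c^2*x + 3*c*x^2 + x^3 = (-5*c + x)*(c + x)*(7*c + x)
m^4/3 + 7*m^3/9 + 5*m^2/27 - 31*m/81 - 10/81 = (m/3 + 1/3)*(m - 2/3)*(m + 1/3)*(m + 5/3)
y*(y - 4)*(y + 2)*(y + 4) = y^4 + 2*y^3 - 16*y^2 - 32*y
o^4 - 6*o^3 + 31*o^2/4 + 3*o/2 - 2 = (o - 4)*(o - 2)*(o - 1/2)*(o + 1/2)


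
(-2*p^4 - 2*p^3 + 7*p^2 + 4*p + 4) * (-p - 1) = 2*p^5 + 4*p^4 - 5*p^3 - 11*p^2 - 8*p - 4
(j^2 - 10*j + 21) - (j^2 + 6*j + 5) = 16 - 16*j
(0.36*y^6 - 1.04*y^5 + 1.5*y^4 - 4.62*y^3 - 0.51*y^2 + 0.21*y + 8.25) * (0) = 0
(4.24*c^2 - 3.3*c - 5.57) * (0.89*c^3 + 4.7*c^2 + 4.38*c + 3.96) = 3.7736*c^5 + 16.991*c^4 - 1.8961*c^3 - 23.8426*c^2 - 37.4646*c - 22.0572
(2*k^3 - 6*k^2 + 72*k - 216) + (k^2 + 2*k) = 2*k^3 - 5*k^2 + 74*k - 216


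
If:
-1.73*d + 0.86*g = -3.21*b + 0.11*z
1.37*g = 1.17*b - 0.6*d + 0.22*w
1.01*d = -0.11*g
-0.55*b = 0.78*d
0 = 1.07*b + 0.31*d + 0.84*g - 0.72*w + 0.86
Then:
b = 0.05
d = -0.03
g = 0.32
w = 1.62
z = 4.46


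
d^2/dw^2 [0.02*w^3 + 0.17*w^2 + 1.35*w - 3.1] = 0.12*w + 0.34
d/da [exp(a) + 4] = exp(a)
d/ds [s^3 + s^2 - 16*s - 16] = 3*s^2 + 2*s - 16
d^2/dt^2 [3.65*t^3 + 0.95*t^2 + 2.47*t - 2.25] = 21.9*t + 1.9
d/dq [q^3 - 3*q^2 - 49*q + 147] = 3*q^2 - 6*q - 49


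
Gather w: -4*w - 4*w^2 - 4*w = -4*w^2 - 8*w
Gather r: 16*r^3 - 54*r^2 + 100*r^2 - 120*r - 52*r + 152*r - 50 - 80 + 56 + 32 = 16*r^3 + 46*r^2 - 20*r - 42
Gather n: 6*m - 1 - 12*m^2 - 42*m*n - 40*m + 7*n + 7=-12*m^2 - 34*m + n*(7 - 42*m) + 6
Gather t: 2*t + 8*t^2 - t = 8*t^2 + t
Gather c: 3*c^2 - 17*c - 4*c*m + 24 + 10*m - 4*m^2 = 3*c^2 + c*(-4*m - 17) - 4*m^2 + 10*m + 24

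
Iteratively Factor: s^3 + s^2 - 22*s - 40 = (s - 5)*(s^2 + 6*s + 8) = (s - 5)*(s + 4)*(s + 2)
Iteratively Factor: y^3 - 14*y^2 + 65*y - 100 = (y - 5)*(y^2 - 9*y + 20) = (y - 5)^2*(y - 4)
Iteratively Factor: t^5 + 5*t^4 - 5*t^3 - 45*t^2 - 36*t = (t + 3)*(t^4 + 2*t^3 - 11*t^2 - 12*t) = (t + 1)*(t + 3)*(t^3 + t^2 - 12*t) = (t + 1)*(t + 3)*(t + 4)*(t^2 - 3*t) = t*(t + 1)*(t + 3)*(t + 4)*(t - 3)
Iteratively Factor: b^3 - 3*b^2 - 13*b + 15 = (b - 1)*(b^2 - 2*b - 15) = (b - 1)*(b + 3)*(b - 5)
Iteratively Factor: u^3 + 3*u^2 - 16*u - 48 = (u - 4)*(u^2 + 7*u + 12) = (u - 4)*(u + 3)*(u + 4)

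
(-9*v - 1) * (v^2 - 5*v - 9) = -9*v^3 + 44*v^2 + 86*v + 9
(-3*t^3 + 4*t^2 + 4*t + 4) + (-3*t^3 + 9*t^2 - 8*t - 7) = -6*t^3 + 13*t^2 - 4*t - 3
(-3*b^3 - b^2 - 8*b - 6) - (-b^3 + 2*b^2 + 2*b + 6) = -2*b^3 - 3*b^2 - 10*b - 12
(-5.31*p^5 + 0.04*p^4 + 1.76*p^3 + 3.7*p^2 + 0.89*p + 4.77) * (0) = 0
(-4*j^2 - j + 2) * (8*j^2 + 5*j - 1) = -32*j^4 - 28*j^3 + 15*j^2 + 11*j - 2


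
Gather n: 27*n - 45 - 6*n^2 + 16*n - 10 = -6*n^2 + 43*n - 55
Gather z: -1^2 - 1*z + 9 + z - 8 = 0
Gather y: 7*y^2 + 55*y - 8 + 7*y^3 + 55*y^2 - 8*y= 7*y^3 + 62*y^2 + 47*y - 8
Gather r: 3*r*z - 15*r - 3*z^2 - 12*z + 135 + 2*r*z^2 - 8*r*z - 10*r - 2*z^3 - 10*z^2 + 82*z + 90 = r*(2*z^2 - 5*z - 25) - 2*z^3 - 13*z^2 + 70*z + 225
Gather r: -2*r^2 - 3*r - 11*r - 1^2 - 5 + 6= -2*r^2 - 14*r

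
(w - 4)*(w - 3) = w^2 - 7*w + 12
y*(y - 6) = y^2 - 6*y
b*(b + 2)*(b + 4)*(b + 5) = b^4 + 11*b^3 + 38*b^2 + 40*b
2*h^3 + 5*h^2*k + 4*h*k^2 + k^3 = (h + k)^2*(2*h + k)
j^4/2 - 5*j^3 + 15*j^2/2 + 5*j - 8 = (j/2 + 1/2)*(j - 8)*(j - 2)*(j - 1)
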